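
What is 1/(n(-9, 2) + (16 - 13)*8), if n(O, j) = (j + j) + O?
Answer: 1/19 ≈ 0.052632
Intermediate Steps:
n(O, j) = O + 2*j (n(O, j) = 2*j + O = O + 2*j)
1/(n(-9, 2) + (16 - 13)*8) = 1/((-9 + 2*2) + (16 - 13)*8) = 1/((-9 + 4) + 3*8) = 1/(-5 + 24) = 1/19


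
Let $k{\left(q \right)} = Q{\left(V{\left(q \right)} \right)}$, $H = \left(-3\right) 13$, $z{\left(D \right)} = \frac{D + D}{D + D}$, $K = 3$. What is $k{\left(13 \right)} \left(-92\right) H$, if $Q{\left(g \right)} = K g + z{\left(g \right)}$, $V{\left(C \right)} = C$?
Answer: $143520$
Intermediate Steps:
$z{\left(D \right)} = 1$ ($z{\left(D \right)} = \frac{2 D}{2 D} = 2 D \frac{1}{2 D} = 1$)
$Q{\left(g \right)} = 1 + 3 g$ ($Q{\left(g \right)} = 3 g + 1 = 1 + 3 g$)
$H = -39$
$k{\left(q \right)} = 1 + 3 q$
$k{\left(13 \right)} \left(-92\right) H = \left(1 + 3 \cdot 13\right) \left(-92\right) \left(-39\right) = \left(1 + 39\right) \left(-92\right) \left(-39\right) = 40 \left(-92\right) \left(-39\right) = \left(-3680\right) \left(-39\right) = 143520$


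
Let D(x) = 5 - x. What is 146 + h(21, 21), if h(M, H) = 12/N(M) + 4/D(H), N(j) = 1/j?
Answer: 1591/4 ≈ 397.75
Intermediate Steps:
h(M, H) = 4/(5 - H) + 12*M (h(M, H) = 12/(1/M) + 4/(5 - H) = 12*M + 4/(5 - H) = 4/(5 - H) + 12*M)
146 + h(21, 21) = 146 + 4*(-1 + 3*21*(-5 + 21))/(-5 + 21) = 146 + 4*(-1 + 3*21*16)/16 = 146 + 4*(1/16)*(-1 + 1008) = 146 + 4*(1/16)*1007 = 146 + 1007/4 = 1591/4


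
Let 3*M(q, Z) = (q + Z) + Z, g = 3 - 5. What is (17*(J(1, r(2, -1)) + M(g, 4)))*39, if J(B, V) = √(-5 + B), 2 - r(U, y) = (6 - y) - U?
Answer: 1326 + 1326*I ≈ 1326.0 + 1326.0*I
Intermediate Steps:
r(U, y) = -4 + U + y (r(U, y) = 2 - ((6 - y) - U) = 2 - (6 - U - y) = 2 + (-6 + U + y) = -4 + U + y)
g = -2
M(q, Z) = q/3 + 2*Z/3 (M(q, Z) = ((q + Z) + Z)/3 = ((Z + q) + Z)/3 = (q + 2*Z)/3 = q/3 + 2*Z/3)
(17*(J(1, r(2, -1)) + M(g, 4)))*39 = (17*(√(-5 + 1) + ((⅓)*(-2) + (⅔)*4)))*39 = (17*(√(-4) + (-⅔ + 8/3)))*39 = (17*(2*I + 2))*39 = (17*(2 + 2*I))*39 = (34 + 34*I)*39 = 1326 + 1326*I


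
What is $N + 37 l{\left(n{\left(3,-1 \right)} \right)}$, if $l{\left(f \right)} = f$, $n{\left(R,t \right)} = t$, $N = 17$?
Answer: $-20$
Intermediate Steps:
$N + 37 l{\left(n{\left(3,-1 \right)} \right)} = 17 + 37 \left(-1\right) = 17 - 37 = -20$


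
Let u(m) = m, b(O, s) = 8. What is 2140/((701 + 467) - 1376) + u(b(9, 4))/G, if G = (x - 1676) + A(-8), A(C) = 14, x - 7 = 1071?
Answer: -39107/3796 ≈ -10.302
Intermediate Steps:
x = 1078 (x = 7 + 1071 = 1078)
G = -584 (G = (1078 - 1676) + 14 = -598 + 14 = -584)
2140/((701 + 467) - 1376) + u(b(9, 4))/G = 2140/((701 + 467) - 1376) + 8/(-584) = 2140/(1168 - 1376) + 8*(-1/584) = 2140/(-208) - 1/73 = 2140*(-1/208) - 1/73 = -535/52 - 1/73 = -39107/3796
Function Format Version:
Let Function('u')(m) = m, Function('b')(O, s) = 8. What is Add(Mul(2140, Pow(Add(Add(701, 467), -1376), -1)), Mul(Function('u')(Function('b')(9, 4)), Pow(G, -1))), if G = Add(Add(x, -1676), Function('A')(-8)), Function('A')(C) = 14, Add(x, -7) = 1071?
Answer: Rational(-39107, 3796) ≈ -10.302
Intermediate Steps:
x = 1078 (x = Add(7, 1071) = 1078)
G = -584 (G = Add(Add(1078, -1676), 14) = Add(-598, 14) = -584)
Add(Mul(2140, Pow(Add(Add(701, 467), -1376), -1)), Mul(Function('u')(Function('b')(9, 4)), Pow(G, -1))) = Add(Mul(2140, Pow(Add(Add(701, 467), -1376), -1)), Mul(8, Pow(-584, -1))) = Add(Mul(2140, Pow(Add(1168, -1376), -1)), Mul(8, Rational(-1, 584))) = Add(Mul(2140, Pow(-208, -1)), Rational(-1, 73)) = Add(Mul(2140, Rational(-1, 208)), Rational(-1, 73)) = Add(Rational(-535, 52), Rational(-1, 73)) = Rational(-39107, 3796)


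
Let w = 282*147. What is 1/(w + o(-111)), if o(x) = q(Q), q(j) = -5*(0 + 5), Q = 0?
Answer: 1/41429 ≈ 2.4138e-5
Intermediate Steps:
w = 41454
q(j) = -25 (q(j) = -5*5 = -25)
o(x) = -25
1/(w + o(-111)) = 1/(41454 - 25) = 1/41429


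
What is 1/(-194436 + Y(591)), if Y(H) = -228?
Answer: -1/194664 ≈ -5.1371e-6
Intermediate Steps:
1/(-194436 + Y(591)) = 1/(-194436 - 228) = 1/(-194664) = -1/194664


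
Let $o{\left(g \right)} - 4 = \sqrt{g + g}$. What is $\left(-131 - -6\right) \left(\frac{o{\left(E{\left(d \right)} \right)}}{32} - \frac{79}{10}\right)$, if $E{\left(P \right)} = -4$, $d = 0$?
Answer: $\frac{7775}{8} - \frac{125 i \sqrt{2}}{16} \approx 971.88 - 11.049 i$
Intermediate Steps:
$o{\left(g \right)} = 4 + \sqrt{2} \sqrt{g}$ ($o{\left(g \right)} = 4 + \sqrt{g + g} = 4 + \sqrt{2 g} = 4 + \sqrt{2} \sqrt{g}$)
$\left(-131 - -6\right) \left(\frac{o{\left(E{\left(d \right)} \right)}}{32} - \frac{79}{10}\right) = \left(-131 - -6\right) \left(\frac{4 + \sqrt{2} \sqrt{-4}}{32} - \frac{79}{10}\right) = \left(-131 + 6\right) \left(\left(4 + \sqrt{2} \cdot 2 i\right) \frac{1}{32} - \frac{79}{10}\right) = - 125 \left(\left(4 + 2 i \sqrt{2}\right) \frac{1}{32} - \frac{79}{10}\right) = - 125 \left(\left(\frac{1}{8} + \frac{i \sqrt{2}}{16}\right) - \frac{79}{10}\right) = - 125 \left(- \frac{311}{40} + \frac{i \sqrt{2}}{16}\right) = \frac{7775}{8} - \frac{125 i \sqrt{2}}{16}$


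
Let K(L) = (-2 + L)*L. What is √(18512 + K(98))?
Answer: 4*√1745 ≈ 167.09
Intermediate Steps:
K(L) = L*(-2 + L)
√(18512 + K(98)) = √(18512 + 98*(-2 + 98)) = √(18512 + 98*96) = √(18512 + 9408) = √27920 = 4*√1745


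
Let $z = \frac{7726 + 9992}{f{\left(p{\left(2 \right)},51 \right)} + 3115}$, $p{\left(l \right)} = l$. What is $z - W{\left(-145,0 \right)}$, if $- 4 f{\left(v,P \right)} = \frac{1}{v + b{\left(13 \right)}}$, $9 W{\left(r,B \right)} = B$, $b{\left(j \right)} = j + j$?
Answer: $\frac{661472}{116293} \approx 5.688$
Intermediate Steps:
$b{\left(j \right)} = 2 j$
$W{\left(r,B \right)} = \frac{B}{9}$
$f{\left(v,P \right)} = - \frac{1}{4 \left(26 + v\right)}$ ($f{\left(v,P \right)} = - \frac{1}{4 \left(v + 2 \cdot 13\right)} = - \frac{1}{4 \left(v + 26\right)} = - \frac{1}{4 \left(26 + v\right)}$)
$z = \frac{661472}{116293}$ ($z = \frac{7726 + 9992}{- \frac{1}{104 + 4 \cdot 2} + 3115} = \frac{17718}{- \frac{1}{104 + 8} + 3115} = \frac{17718}{- \frac{1}{112} + 3115} = \frac{17718}{\frac{348879}{112}} = 17718 \cdot \frac{112}{348879} = \frac{661472}{116293} \approx 5.688$)
$z - W{\left(-145,0 \right)} = \frac{661472}{116293} - \frac{1}{9} \cdot 0 = \frac{661472}{116293} - 0 = \frac{661472}{116293} + 0 = \frac{661472}{116293}$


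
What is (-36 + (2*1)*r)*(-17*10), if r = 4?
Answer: 4760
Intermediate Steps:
(-36 + (2*1)*r)*(-17*10) = (-36 + (2*1)*4)*(-17*10) = (-36 + 2*4)*(-170) = (-36 + 8)*(-170) = -28*(-170) = 4760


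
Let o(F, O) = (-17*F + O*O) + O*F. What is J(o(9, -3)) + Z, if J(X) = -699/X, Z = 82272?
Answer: 4689737/57 ≈ 82276.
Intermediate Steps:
o(F, O) = O**2 - 17*F + F*O (o(F, O) = (-17*F + O**2) + F*O = (O**2 - 17*F) + F*O = O**2 - 17*F + F*O)
J(o(9, -3)) + Z = -699/((-3)**2 - 17*9 + 9*(-3)) + 82272 = -699/(9 - 153 - 27) + 82272 = -699/(-171) + 82272 = -699*(-1/171) + 82272 = 233/57 + 82272 = 4689737/57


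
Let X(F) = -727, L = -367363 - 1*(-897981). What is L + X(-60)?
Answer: 529891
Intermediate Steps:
L = 530618 (L = -367363 + 897981 = 530618)
L + X(-60) = 530618 - 727 = 529891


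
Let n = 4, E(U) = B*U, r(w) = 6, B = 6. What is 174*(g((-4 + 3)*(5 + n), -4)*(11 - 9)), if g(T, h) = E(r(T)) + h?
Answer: 11136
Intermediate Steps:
E(U) = 6*U
g(T, h) = 36 + h (g(T, h) = 6*6 + h = 36 + h)
174*(g((-4 + 3)*(5 + n), -4)*(11 - 9)) = 174*((36 - 4)*(11 - 9)) = 174*(32*2) = 174*64 = 11136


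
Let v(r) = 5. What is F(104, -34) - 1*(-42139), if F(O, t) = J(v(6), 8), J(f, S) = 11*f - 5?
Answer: 42189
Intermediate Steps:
J(f, S) = -5 + 11*f
F(O, t) = 50 (F(O, t) = -5 + 11*5 = -5 + 55 = 50)
F(104, -34) - 1*(-42139) = 50 - 1*(-42139) = 50 + 42139 = 42189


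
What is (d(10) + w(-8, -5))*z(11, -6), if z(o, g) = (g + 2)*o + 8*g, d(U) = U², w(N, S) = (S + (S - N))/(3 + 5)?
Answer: -9177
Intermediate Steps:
w(N, S) = -N/8 + S/4 (w(N, S) = (-N + 2*S)/8 = (-N + 2*S)*(⅛) = -N/8 + S/4)
z(o, g) = 8*g + o*(2 + g) (z(o, g) = (2 + g)*o + 8*g = o*(2 + g) + 8*g = 8*g + o*(2 + g))
(d(10) + w(-8, -5))*z(11, -6) = (10² + (-⅛*(-8) + (¼)*(-5)))*(2*11 + 8*(-6) - 6*11) = (100 + (1 - 5/4))*(22 - 48 - 66) = (100 - ¼)*(-92) = (399/4)*(-92) = -9177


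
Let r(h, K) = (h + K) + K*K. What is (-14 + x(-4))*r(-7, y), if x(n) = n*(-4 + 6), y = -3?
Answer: 22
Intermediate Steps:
r(h, K) = K + h + K**2 (r(h, K) = (K + h) + K**2 = K + h + K**2)
x(n) = 2*n (x(n) = n*2 = 2*n)
(-14 + x(-4))*r(-7, y) = (-14 + 2*(-4))*(-3 - 7 + (-3)**2) = (-14 - 8)*(-3 - 7 + 9) = -22*(-1) = 22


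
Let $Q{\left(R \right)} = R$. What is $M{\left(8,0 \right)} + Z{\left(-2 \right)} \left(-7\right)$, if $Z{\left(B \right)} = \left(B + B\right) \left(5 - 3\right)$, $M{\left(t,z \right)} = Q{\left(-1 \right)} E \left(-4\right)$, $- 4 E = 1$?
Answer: $55$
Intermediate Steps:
$E = - \frac{1}{4}$ ($E = \left(- \frac{1}{4}\right) 1 = - \frac{1}{4} \approx -0.25$)
$M{\left(t,z \right)} = -1$ ($M{\left(t,z \right)} = \left(-1\right) \left(- \frac{1}{4}\right) \left(-4\right) = \frac{1}{4} \left(-4\right) = -1$)
$Z{\left(B \right)} = 4 B$ ($Z{\left(B \right)} = 2 B 2 = 4 B$)
$M{\left(8,0 \right)} + Z{\left(-2 \right)} \left(-7\right) = -1 + 4 \left(-2\right) \left(-7\right) = -1 - -56 = -1 + 56 = 55$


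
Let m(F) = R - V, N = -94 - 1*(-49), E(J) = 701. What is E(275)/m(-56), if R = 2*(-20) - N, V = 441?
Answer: -701/436 ≈ -1.6078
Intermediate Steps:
N = -45 (N = -94 + 49 = -45)
R = 5 (R = 2*(-20) - 1*(-45) = -40 + 45 = 5)
m(F) = -436 (m(F) = 5 - 1*441 = 5 - 441 = -436)
E(275)/m(-56) = 701/(-436) = 701*(-1/436) = -701/436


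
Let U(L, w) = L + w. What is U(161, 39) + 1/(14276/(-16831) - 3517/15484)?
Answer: 55788230996/280244211 ≈ 199.07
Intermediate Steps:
U(161, 39) + 1/(14276/(-16831) - 3517/15484) = (161 + 39) + 1/(14276/(-16831) - 3517/15484) = 200 + 1/(14276*(-1/16831) - 3517*1/15484) = 200 + 1/(-14276/16831 - 3517/15484) = 200 + 1/(-280244211/260611204) = 200 - 260611204/280244211 = 55788230996/280244211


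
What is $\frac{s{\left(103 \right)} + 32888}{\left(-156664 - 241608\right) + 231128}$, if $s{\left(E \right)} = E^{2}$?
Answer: $- \frac{43497}{167144} \approx -0.26024$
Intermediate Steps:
$\frac{s{\left(103 \right)} + 32888}{\left(-156664 - 241608\right) + 231128} = \frac{103^{2} + 32888}{\left(-156664 - 241608\right) + 231128} = \frac{10609 + 32888}{-398272 + 231128} = \frac{43497}{-167144} = 43497 \left(- \frac{1}{167144}\right) = - \frac{43497}{167144}$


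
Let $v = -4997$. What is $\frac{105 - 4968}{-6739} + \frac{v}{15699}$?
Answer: $\frac{42669454}{105795561} \approx 0.40332$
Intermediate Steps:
$\frac{105 - 4968}{-6739} + \frac{v}{15699} = \frac{105 - 4968}{-6739} - \frac{4997}{15699} = \left(105 - 4968\right) \left(- \frac{1}{6739}\right) - \frac{4997}{15699} = \left(-4863\right) \left(- \frac{1}{6739}\right) - \frac{4997}{15699} = \frac{4863}{6739} - \frac{4997}{15699} = \frac{42669454}{105795561}$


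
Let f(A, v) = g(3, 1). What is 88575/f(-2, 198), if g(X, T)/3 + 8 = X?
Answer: -5905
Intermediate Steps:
g(X, T) = -24 + 3*X
f(A, v) = -15 (f(A, v) = -24 + 3*3 = -24 + 9 = -15)
88575/f(-2, 198) = 88575/(-15) = 88575*(-1/15) = -5905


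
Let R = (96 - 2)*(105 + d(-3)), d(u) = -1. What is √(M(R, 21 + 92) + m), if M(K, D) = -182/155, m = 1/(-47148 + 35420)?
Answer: I*√242528373365/454460 ≈ 1.0836*I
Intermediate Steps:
m = -1/11728 (m = 1/(-11728) = -1/11728 ≈ -8.5266e-5)
R = 9776 (R = (96 - 2)*(105 - 1) = 94*104 = 9776)
M(K, D) = -182/155 (M(K, D) = -182*1/155 = -182/155)
√(M(R, 21 + 92) + m) = √(-182/155 - 1/11728) = √(-2134651/1817840) = I*√242528373365/454460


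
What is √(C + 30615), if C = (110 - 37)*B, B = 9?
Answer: 2*√7818 ≈ 176.84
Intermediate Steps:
C = 657 (C = (110 - 37)*9 = 73*9 = 657)
√(C + 30615) = √(657 + 30615) = √31272 = 2*√7818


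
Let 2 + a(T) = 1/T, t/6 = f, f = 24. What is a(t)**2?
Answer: 82369/20736 ≈ 3.9723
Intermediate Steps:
t = 144 (t = 6*24 = 144)
a(T) = -2 + 1/T
a(t)**2 = (-2 + 1/144)**2 = (-287/144)**2 = 82369/20736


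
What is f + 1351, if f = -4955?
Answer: -3604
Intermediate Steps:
f + 1351 = -4955 + 1351 = -3604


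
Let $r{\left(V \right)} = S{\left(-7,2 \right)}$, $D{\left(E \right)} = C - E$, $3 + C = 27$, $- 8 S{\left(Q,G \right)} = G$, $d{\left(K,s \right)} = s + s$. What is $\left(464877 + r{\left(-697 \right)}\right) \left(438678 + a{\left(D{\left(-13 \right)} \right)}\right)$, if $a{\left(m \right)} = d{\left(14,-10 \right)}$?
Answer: $\frac{407843810803}{2} \approx 2.0392 \cdot 10^{11}$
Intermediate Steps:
$d{\left(K,s \right)} = 2 s$
$S{\left(Q,G \right)} = - \frac{G}{8}$
$C = 24$ ($C = -3 + 27 = 24$)
$D{\left(E \right)} = 24 - E$
$a{\left(m \right)} = -20$ ($a{\left(m \right)} = 2 \left(-10\right) = -20$)
$r{\left(V \right)} = - \frac{1}{4}$ ($r{\left(V \right)} = \left(- \frac{1}{8}\right) 2 = - \frac{1}{4}$)
$\left(464877 + r{\left(-697 \right)}\right) \left(438678 + a{\left(D{\left(-13 \right)} \right)}\right) = \left(464877 - \frac{1}{4}\right) \left(438678 - 20\right) = \frac{1859507}{4} \cdot 438658 = \frac{407843810803}{2}$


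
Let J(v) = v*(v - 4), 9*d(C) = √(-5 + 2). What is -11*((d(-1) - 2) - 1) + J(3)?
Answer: 30 - 11*I*√3/9 ≈ 30.0 - 2.117*I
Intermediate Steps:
d(C) = I*√3/9 (d(C) = √(-5 + 2)/9 = √(-3)/9 = (I*√3)/9 = I*√3/9)
J(v) = v*(-4 + v)
-11*((d(-1) - 2) - 1) + J(3) = -11*((I*√3/9 - 2) - 1) + 3*(-4 + 3) = -11*((-2 + I*√3/9) - 1) + 3*(-1) = -11*(-3 + I*√3/9) - 3 = (33 - 11*I*√3/9) - 3 = 30 - 11*I*√3/9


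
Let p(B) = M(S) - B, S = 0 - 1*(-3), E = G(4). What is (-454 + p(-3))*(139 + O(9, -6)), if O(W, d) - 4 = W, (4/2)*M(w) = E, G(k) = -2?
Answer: -68704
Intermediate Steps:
E = -2
S = 3 (S = 0 + 3 = 3)
M(w) = -1 (M(w) = (1/2)*(-2) = -1)
O(W, d) = 4 + W
p(B) = -1 - B
(-454 + p(-3))*(139 + O(9, -6)) = (-454 + (-1 - 1*(-3)))*(139 + (4 + 9)) = (-454 + (-1 + 3))*(139 + 13) = (-454 + 2)*152 = -452*152 = -68704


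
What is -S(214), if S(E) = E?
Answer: -214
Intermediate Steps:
-S(214) = -1*214 = -214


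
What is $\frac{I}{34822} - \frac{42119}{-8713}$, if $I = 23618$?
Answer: $\frac{836225726}{151702043} \approx 5.5123$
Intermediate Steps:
$\frac{I}{34822} - \frac{42119}{-8713} = \frac{23618}{34822} - \frac{42119}{-8713} = 23618 \cdot \frac{1}{34822} - - \frac{42119}{8713} = \frac{11809}{17411} + \frac{42119}{8713} = \frac{836225726}{151702043}$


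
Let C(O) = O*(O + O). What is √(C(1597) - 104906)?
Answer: 2*√1248978 ≈ 2235.2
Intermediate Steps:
C(O) = 2*O² (C(O) = O*(2*O) = 2*O²)
√(C(1597) - 104906) = √(2*1597² - 104906) = √(2*2550409 - 104906) = √(5100818 - 104906) = √4995912 = 2*√1248978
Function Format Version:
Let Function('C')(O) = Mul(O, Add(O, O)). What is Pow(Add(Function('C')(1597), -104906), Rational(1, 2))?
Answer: Mul(2, Pow(1248978, Rational(1, 2))) ≈ 2235.2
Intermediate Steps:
Function('C')(O) = Mul(2, Pow(O, 2)) (Function('C')(O) = Mul(O, Mul(2, O)) = Mul(2, Pow(O, 2)))
Pow(Add(Function('C')(1597), -104906), Rational(1, 2)) = Pow(Add(Mul(2, Pow(1597, 2)), -104906), Rational(1, 2)) = Pow(Add(Mul(2, 2550409), -104906), Rational(1, 2)) = Pow(Add(5100818, -104906), Rational(1, 2)) = Pow(4995912, Rational(1, 2)) = Mul(2, Pow(1248978, Rational(1, 2)))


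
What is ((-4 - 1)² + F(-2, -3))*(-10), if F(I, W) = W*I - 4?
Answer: -270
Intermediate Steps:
F(I, W) = -4 + I*W (F(I, W) = I*W - 4 = -4 + I*W)
((-4 - 1)² + F(-2, -3))*(-10) = ((-4 - 1)² + (-4 - 2*(-3)))*(-10) = ((-5)² + (-4 + 6))*(-10) = (25 + 2)*(-10) = 27*(-10) = -270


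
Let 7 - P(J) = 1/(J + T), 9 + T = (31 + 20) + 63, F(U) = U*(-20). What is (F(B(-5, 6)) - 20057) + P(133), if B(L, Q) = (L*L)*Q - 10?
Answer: -5438301/238 ≈ -22850.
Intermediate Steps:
B(L, Q) = -10 + Q*L**2 (B(L, Q) = L**2*Q - 10 = Q*L**2 - 10 = -10 + Q*L**2)
F(U) = -20*U
T = 105 (T = -9 + ((31 + 20) + 63) = -9 + (51 + 63) = -9 + 114 = 105)
P(J) = 7 - 1/(105 + J) (P(J) = 7 - 1/(J + 105) = 7 - 1/(105 + J))
(F(B(-5, 6)) - 20057) + P(133) = (-20*(-10 + 6*(-5)**2) - 20057) + (734 + 7*133)/(105 + 133) = (-20*(-10 + 6*25) - 20057) + (734 + 931)/238 = (-20*(-10 + 150) - 20057) + (1/238)*1665 = (-20*140 - 20057) + 1665/238 = (-2800 - 20057) + 1665/238 = -22857 + 1665/238 = -5438301/238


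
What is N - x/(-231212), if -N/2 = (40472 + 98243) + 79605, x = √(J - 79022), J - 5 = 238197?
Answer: -436640 + √39795/115606 ≈ -4.3664e+5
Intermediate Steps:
J = 238202 (J = 5 + 238197 = 238202)
x = 2*√39795 (x = √(238202 - 79022) = √159180 = 2*√39795 ≈ 398.97)
N = -436640 (N = -2*((40472 + 98243) + 79605) = -2*(138715 + 79605) = -2*218320 = -436640)
N - x/(-231212) = -436640 - 2*√39795/(-231212) = -436640 - 2*√39795*(-1)/231212 = -436640 - (-1)*√39795/115606 = -436640 + √39795/115606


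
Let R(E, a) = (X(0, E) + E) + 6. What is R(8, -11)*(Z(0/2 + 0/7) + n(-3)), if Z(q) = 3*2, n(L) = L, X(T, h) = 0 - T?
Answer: 42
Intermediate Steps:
X(T, h) = -T
R(E, a) = 6 + E (R(E, a) = (-1*0 + E) + 6 = (0 + E) + 6 = E + 6 = 6 + E)
Z(q) = 6
R(8, -11)*(Z(0/2 + 0/7) + n(-3)) = (6 + 8)*(6 - 3) = 14*3 = 42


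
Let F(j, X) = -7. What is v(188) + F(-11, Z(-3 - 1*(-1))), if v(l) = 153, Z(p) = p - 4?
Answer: 146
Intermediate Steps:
Z(p) = -4 + p
v(188) + F(-11, Z(-3 - 1*(-1))) = 153 - 7 = 146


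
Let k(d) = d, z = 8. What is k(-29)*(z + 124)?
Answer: -3828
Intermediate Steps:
k(-29)*(z + 124) = -29*(8 + 124) = -29*132 = -3828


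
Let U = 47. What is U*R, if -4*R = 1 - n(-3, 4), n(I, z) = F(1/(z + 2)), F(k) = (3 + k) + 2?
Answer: 1175/24 ≈ 48.958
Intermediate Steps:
F(k) = 5 + k
n(I, z) = 5 + 1/(2 + z) (n(I, z) = 5 + 1/(z + 2) = 5 + 1/(2 + z))
R = 25/24 (R = -(1 - (11 + 5*4)/(2 + 4))/4 = -(1 - (11 + 20)/6)/4 = -(1 - 31/6)/4 = -¼*(-25/6) = 25/24 ≈ 1.0417)
U*R = 47*(25/24) = 1175/24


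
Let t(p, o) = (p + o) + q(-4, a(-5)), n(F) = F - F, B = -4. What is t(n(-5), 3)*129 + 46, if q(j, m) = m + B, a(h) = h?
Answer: -728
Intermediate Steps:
n(F) = 0
q(j, m) = -4 + m (q(j, m) = m - 4 = -4 + m)
t(p, o) = -9 + o + p (t(p, o) = (p + o) + (-4 - 5) = (o + p) - 9 = -9 + o + p)
t(n(-5), 3)*129 + 46 = (-9 + 3 + 0)*129 + 46 = -6*129 + 46 = -774 + 46 = -728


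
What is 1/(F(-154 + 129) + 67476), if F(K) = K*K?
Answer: 1/68101 ≈ 1.4684e-5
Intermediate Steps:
F(K) = K²
1/(F(-154 + 129) + 67476) = 1/((-154 + 129)² + 67476) = 1/((-25)² + 67476) = 1/(625 + 67476) = 1/68101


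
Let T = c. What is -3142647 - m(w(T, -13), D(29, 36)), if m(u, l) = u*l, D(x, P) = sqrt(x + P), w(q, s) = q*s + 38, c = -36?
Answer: -3142647 - 506*sqrt(65) ≈ -3.1467e+6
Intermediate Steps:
T = -36
w(q, s) = 38 + q*s
D(x, P) = sqrt(P + x)
m(u, l) = l*u
-3142647 - m(w(T, -13), D(29, 36)) = -3142647 - sqrt(36 + 29)*(38 - 36*(-13)) = -3142647 - sqrt(65)*(38 + 468) = -3142647 - sqrt(65)*506 = -3142647 - 506*sqrt(65)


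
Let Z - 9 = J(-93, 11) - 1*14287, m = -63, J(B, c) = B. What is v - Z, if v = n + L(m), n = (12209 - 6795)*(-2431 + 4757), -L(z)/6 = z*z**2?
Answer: 14107617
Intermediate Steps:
L(z) = -6*z**3 (L(z) = -6*z*z**2 = -6*z**3)
n = 12592964 (n = 5414*2326 = 12592964)
v = 14093246 (v = 12592964 - 6*(-63)**3 = 12592964 - 6*(-250047) = 12592964 + 1500282 = 14093246)
Z = -14371 (Z = 9 + (-93 - 1*14287) = 9 + (-93 - 14287) = 9 - 14380 = -14371)
v - Z = 14093246 - 1*(-14371) = 14093246 + 14371 = 14107617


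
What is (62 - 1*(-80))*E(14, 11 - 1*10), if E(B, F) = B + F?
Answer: 2130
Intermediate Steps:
(62 - 1*(-80))*E(14, 11 - 1*10) = (62 - 1*(-80))*(14 + (11 - 1*10)) = (62 + 80)*(14 + (11 - 10)) = 142*(14 + 1) = 142*15 = 2130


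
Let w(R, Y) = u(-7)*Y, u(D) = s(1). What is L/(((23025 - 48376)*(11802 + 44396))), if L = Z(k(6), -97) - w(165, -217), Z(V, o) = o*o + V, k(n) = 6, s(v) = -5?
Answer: -4165/712337749 ≈ -5.8469e-6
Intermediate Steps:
u(D) = -5
w(R, Y) = -5*Y
Z(V, o) = V + o² (Z(V, o) = o² + V = V + o²)
L = 8330 (L = (6 + (-97)²) - (-5)*(-217) = (6 + 9409) - 1*1085 = 9415 - 1085 = 8330)
L/(((23025 - 48376)*(11802 + 44396))) = 8330/(((23025 - 48376)*(11802 + 44396))) = 8330/((-25351*56198)) = 8330/(-1424675498) = 8330*(-1/1424675498) = -4165/712337749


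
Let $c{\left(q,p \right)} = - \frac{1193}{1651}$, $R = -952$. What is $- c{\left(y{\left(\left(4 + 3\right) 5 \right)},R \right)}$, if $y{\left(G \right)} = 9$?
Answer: $\frac{1193}{1651} \approx 0.72259$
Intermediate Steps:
$c{\left(q,p \right)} = - \frac{1193}{1651}$ ($c{\left(q,p \right)} = \left(-1193\right) \frac{1}{1651} = - \frac{1193}{1651}$)
$- c{\left(y{\left(\left(4 + 3\right) 5 \right)},R \right)} = \left(-1\right) \left(- \frac{1193}{1651}\right) = \frac{1193}{1651}$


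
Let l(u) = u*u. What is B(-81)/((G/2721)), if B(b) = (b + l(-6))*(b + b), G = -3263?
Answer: -19836090/3263 ≈ -6079.1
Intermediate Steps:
l(u) = u**2
B(b) = 2*b*(36 + b) (B(b) = (b + (-6)**2)*(b + b) = (b + 36)*(2*b) = (36 + b)*(2*b) = 2*b*(36 + b))
B(-81)/((G/2721)) = (2*(-81)*(36 - 81))/((-3263/2721)) = (2*(-81)*(-45))/((-3263*1/2721)) = 7290/(-3263/2721) = 7290*(-2721/3263) = -19836090/3263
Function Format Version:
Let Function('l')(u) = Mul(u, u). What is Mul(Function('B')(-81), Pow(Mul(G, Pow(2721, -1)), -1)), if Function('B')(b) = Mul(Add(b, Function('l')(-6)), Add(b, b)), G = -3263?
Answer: Rational(-19836090, 3263) ≈ -6079.1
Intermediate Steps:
Function('l')(u) = Pow(u, 2)
Function('B')(b) = Mul(2, b, Add(36, b)) (Function('B')(b) = Mul(Add(b, Pow(-6, 2)), Add(b, b)) = Mul(Add(b, 36), Mul(2, b)) = Mul(Add(36, b), Mul(2, b)) = Mul(2, b, Add(36, b)))
Mul(Function('B')(-81), Pow(Mul(G, Pow(2721, -1)), -1)) = Mul(Mul(2, -81, Add(36, -81)), Pow(Mul(-3263, Pow(2721, -1)), -1)) = Mul(Mul(2, -81, -45), Pow(Mul(-3263, Rational(1, 2721)), -1)) = Mul(7290, Pow(Rational(-3263, 2721), -1)) = Mul(7290, Rational(-2721, 3263)) = Rational(-19836090, 3263)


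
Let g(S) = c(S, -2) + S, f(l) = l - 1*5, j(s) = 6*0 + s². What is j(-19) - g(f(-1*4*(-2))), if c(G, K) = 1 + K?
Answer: 359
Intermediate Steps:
j(s) = s² (j(s) = 0 + s² = s²)
f(l) = -5 + l (f(l) = l - 5 = -5 + l)
g(S) = -1 + S (g(S) = (1 - 2) + S = -1 + S)
j(-19) - g(f(-1*4*(-2))) = (-19)² - (-1 + (-5 - 1*4*(-2))) = 361 - (-1 + (-5 - 4*(-2))) = 361 - (-1 + (-5 + 8)) = 361 - (-1 + 3) = 361 - 1*2 = 361 - 2 = 359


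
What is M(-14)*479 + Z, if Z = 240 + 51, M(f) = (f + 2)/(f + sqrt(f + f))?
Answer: 2601/4 + 1437*I*sqrt(7)/28 ≈ 650.25 + 135.78*I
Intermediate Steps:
M(f) = (2 + f)/(f + sqrt(2)*sqrt(f)) (M(f) = (2 + f)/(f + sqrt(2*f)) = (2 + f)/(f + sqrt(2)*sqrt(f)))
Z = 291
M(-14)*479 + Z = ((2 - 14)/(-14 + sqrt(2)*sqrt(-14)))*479 + 291 = (-12/(-14 + sqrt(2)*(I*sqrt(14))))*479 + 291 = (-12/(-14 + 2*I*sqrt(7)))*479 + 291 = -12/(-14 + 2*I*sqrt(7))*479 + 291 = -5748/(-14 + 2*I*sqrt(7)) + 291 = 291 - 5748/(-14 + 2*I*sqrt(7))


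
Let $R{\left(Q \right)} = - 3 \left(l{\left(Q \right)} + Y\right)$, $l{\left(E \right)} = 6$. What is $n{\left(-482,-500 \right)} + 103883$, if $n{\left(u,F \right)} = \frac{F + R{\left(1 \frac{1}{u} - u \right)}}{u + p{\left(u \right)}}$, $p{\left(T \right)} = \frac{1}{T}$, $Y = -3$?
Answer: $\frac{24134863313}{232325} \approx 1.0388 \cdot 10^{5}$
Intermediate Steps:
$R{\left(Q \right)} = -9$ ($R{\left(Q \right)} = - 3 \left(6 - 3\right) = \left(-3\right) 3 = -9$)
$n{\left(u,F \right)} = \frac{-9 + F}{u + \frac{1}{u}}$ ($n{\left(u,F \right)} = \frac{F - 9}{u + \frac{1}{u}} = \frac{-9 + F}{u + \frac{1}{u}}$)
$n{\left(-482,-500 \right)} + 103883 = - \frac{482 \left(-9 - 500\right)}{1 + \left(-482\right)^{2}} + 103883 = \left(-482\right) \frac{1}{1 + 232324} \left(-509\right) + 103883 = \left(-482\right) \frac{1}{232325} \left(-509\right) + 103883 = \frac{245338}{232325} + 103883 = \frac{24134863313}{232325}$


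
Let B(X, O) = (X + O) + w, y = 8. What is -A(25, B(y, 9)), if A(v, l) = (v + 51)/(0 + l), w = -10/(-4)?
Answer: -152/39 ≈ -3.8974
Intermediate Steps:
w = 5/2 (w = -10*(-1/4) = 5/2 ≈ 2.5000)
B(X, O) = 5/2 + O + X (B(X, O) = (X + O) + 5/2 = (O + X) + 5/2 = 5/2 + O + X)
A(v, l) = (51 + v)/l
-A(25, B(y, 9)) = -(51 + 25)/(5/2 + 9 + 8) = -76/39/2 = -2*76/39 = -1*152/39 = -152/39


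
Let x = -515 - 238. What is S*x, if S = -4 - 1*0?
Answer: 3012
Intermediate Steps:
S = -4 (S = -4 + 0 = -4)
x = -753
S*x = -4*(-753) = 3012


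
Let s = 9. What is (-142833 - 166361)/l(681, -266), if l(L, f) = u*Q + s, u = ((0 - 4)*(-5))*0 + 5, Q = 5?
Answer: -154597/17 ≈ -9093.9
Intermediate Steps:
u = 5 (u = -4*(-5)*0 + 5 = 20*0 + 5 = 0 + 5 = 5)
l(L, f) = 34 (l(L, f) = 5*5 + 9 = 25 + 9 = 34)
(-142833 - 166361)/l(681, -266) = (-142833 - 166361)/34 = -309194*1/34 = -154597/17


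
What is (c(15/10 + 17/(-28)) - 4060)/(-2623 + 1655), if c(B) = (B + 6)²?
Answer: 285981/68992 ≈ 4.1451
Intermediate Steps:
c(B) = (6 + B)²
(c(15/10 + 17/(-28)) - 4060)/(-2623 + 1655) = ((6 + (15/10 + 17/(-28)))² - 4060)/(-2623 + 1655) = ((6 + (15*(⅒) + 17*(-1/28)))² - 4060)/(-968) = ((6 + (3/2 - 17/28))² - 4060)*(-1/968) = ((6 + 25/28)² - 4060)*(-1/968) = ((193/28)² - 4060)*(-1/968) = (37249/784 - 4060)*(-1/968) = -3145791/784*(-1/968) = 285981/68992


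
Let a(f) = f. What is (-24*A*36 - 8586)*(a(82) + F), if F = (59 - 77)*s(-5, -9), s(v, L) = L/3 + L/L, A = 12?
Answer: -2236572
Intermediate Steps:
s(v, L) = 1 + L/3 (s(v, L) = L*(⅓) + 1 = L/3 + 1 = 1 + L/3)
F = 36 (F = (59 - 77)*(1 + (⅓)*(-9)) = -18*(1 - 3) = -18*(-2) = 36)
(-24*A*36 - 8586)*(a(82) + F) = (-24*12*36 - 8586)*(82 + 36) = (-288*36 - 8586)*118 = (-10368 - 8586)*118 = -18954*118 = -2236572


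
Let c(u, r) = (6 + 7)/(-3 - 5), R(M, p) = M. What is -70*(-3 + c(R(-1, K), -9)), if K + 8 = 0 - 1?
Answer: 1295/4 ≈ 323.75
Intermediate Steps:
K = -9 (K = -8 + (0 - 1) = -8 - 1 = -9)
c(u, r) = -13/8 (c(u, r) = 13/(-8) = 13*(-⅛) = -13/8)
-70*(-3 + c(R(-1, K), -9)) = -70*(-3 - 13/8) = -70*(-37/8) = 1295/4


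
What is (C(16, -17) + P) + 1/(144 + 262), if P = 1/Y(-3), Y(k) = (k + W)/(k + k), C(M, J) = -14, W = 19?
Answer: -23341/1624 ≈ -14.373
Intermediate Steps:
Y(k) = (19 + k)/(2*k) (Y(k) = (k + 19)/(k + k) = (19 + k)/((2*k)) = (19 + k)*(1/(2*k)) = (19 + k)/(2*k))
P = -3/8 (P = 1/((½)*(19 - 3)/(-3)) = 1/((½)*(-⅓)*16) = 1/(-8/3) = -3/8 ≈ -0.37500)
(C(16, -17) + P) + 1/(144 + 262) = (-14 - 3/8) + 1/(144 + 262) = -115/8 + 1/406 = -23341/1624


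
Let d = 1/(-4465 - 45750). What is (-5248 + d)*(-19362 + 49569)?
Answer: -7960399992447/50215 ≈ -1.5853e+8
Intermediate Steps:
d = -1/50215 (d = 1/(-50215) = -1/50215 ≈ -1.9914e-5)
(-5248 + d)*(-19362 + 49569) = (-5248 - 1/50215)*(-19362 + 49569) = -263528321/50215*30207 = -7960399992447/50215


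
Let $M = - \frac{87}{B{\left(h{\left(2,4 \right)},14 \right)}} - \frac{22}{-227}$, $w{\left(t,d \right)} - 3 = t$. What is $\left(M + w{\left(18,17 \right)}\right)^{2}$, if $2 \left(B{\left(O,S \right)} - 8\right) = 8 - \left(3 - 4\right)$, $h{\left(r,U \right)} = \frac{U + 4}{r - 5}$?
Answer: $\frac{6436371529}{32205625} \approx 199.85$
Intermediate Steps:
$h{\left(r,U \right)} = \frac{4 + U}{-5 + r}$
$w{\left(t,d \right)} = 3 + t$
$B{\left(O,S \right)} = \frac{25}{2}$ ($B{\left(O,S \right)} = 8 + \frac{8 - \left(3 - 4\right)}{2} = 8 + \frac{8 - -1}{2} = 8 + \frac{8 + 1}{2} = 8 + \frac{1}{2} \cdot 9 = 8 + \frac{9}{2} = \frac{25}{2}$)
$M = - \frac{38948}{5675}$ ($M = - \frac{87}{\frac{25}{2}} - \frac{22}{-227} = \left(-87\right) \frac{2}{25} - - \frac{22}{227} = - \frac{174}{25} + \frac{22}{227} = - \frac{38948}{5675} \approx -6.8631$)
$\left(M + w{\left(18,17 \right)}\right)^{2} = \left(- \frac{38948}{5675} + \left(3 + 18\right)\right)^{2} = \left(- \frac{38948}{5675} + 21\right)^{2} = \left(\frac{80227}{5675}\right)^{2} = \frac{6436371529}{32205625}$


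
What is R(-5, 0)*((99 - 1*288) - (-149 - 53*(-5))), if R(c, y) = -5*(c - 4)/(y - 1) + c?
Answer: 15250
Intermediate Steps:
R(c, y) = c - 5*(-4 + c)/(-1 + y) (R(c, y) = -5*(-4 + c)/(-1 + y) + c = c - 5*(-4 + c)/(-1 + y))
R(-5, 0)*((99 - 1*288) - (-149 - 53*(-5))) = ((20 - 6*(-5) - 5*0)/(-1 + 0))*((99 - 1*288) - (-149 - 53*(-5))) = ((20 + 30 + 0)/(-1))*((99 - 288) - (-149 - 1*(-265))) = (-1*50)*(-189 - (-149 + 265)) = -50*(-189 - 1*116) = -50*(-189 - 116) = -50*(-305) = 15250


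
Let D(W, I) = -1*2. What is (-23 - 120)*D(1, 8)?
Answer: 286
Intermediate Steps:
D(W, I) = -2
(-23 - 120)*D(1, 8) = (-23 - 120)*(-2) = -143*(-2) = 286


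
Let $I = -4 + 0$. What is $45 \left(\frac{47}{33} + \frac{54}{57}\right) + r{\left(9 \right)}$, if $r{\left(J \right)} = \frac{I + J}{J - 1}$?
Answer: $\frac{179485}{1672} \approx 107.35$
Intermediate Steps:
$I = -4$
$r{\left(J \right)} = \frac{-4 + J}{-1 + J}$ ($r{\left(J \right)} = \frac{-4 + J}{J - 1} = \frac{-4 + J}{-1 + J}$)
$45 \left(\frac{47}{33} + \frac{54}{57}\right) + r{\left(9 \right)} = 45 \left(\frac{47}{33} + \frac{54}{57}\right) + \frac{-4 + 9}{-1 + 9} = 45 \left(47 \cdot \frac{1}{33} + 54 \cdot \frac{1}{57}\right) + \frac{1}{8} \cdot 5 = 45 \left(\frac{47}{33} + \frac{18}{19}\right) + \frac{1}{8} \cdot 5 = 45 \cdot \frac{1487}{627} + \frac{5}{8} = \frac{22305}{209} + \frac{5}{8} = \frac{179485}{1672}$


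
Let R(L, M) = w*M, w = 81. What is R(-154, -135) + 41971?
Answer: 31036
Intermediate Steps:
R(L, M) = 81*M
R(-154, -135) + 41971 = 81*(-135) + 41971 = -10935 + 41971 = 31036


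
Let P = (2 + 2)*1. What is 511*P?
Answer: 2044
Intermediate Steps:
P = 4 (P = 4*1 = 4)
511*P = 511*4 = 2044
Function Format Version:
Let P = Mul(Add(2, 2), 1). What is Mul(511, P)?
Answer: 2044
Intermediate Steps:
P = 4 (P = Mul(4, 1) = 4)
Mul(511, P) = Mul(511, 4) = 2044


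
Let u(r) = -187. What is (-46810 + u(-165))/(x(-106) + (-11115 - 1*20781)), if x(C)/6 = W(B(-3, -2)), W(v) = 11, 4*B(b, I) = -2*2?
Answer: 46997/31830 ≈ 1.4765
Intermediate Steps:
B(b, I) = -1 (B(b, I) = (-2*2)/4 = (¼)*(-4) = -1)
x(C) = 66 (x(C) = 6*11 = 66)
(-46810 + u(-165))/(x(-106) + (-11115 - 1*20781)) = (-46810 - 187)/(66 + (-11115 - 1*20781)) = -46997/(66 + (-11115 - 20781)) = -46997/(66 - 31896) = -46997/(-31830) = -46997*(-1/31830) = 46997/31830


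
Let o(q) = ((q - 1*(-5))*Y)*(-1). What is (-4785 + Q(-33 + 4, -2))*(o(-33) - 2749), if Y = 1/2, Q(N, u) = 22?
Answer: 13026805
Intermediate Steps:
Y = ½ ≈ 0.50000
o(q) = -5/2 - q/2 (o(q) = ((q - 1*(-5))*(½))*(-1) = ((q + 5)*(½))*(-1) = ((5 + q)*(½))*(-1) = (5/2 + q/2)*(-1) = -5/2 - q/2)
(-4785 + Q(-33 + 4, -2))*(o(-33) - 2749) = (-4785 + 22)*((-5/2 - ½*(-33)) - 2749) = -4763*((-5/2 + 33/2) - 2749) = -4763*(14 - 2749) = -4763*(-2735) = 13026805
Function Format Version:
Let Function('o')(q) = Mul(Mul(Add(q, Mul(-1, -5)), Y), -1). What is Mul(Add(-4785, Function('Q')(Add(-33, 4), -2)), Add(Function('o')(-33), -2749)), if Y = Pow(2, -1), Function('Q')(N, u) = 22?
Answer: 13026805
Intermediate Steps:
Y = Rational(1, 2) ≈ 0.50000
Function('o')(q) = Add(Rational(-5, 2), Mul(Rational(-1, 2), q)) (Function('o')(q) = Mul(Mul(Add(q, Mul(-1, -5)), Rational(1, 2)), -1) = Mul(Mul(Add(q, 5), Rational(1, 2)), -1) = Mul(Mul(Add(5, q), Rational(1, 2)), -1) = Mul(Add(Rational(5, 2), Mul(Rational(1, 2), q)), -1) = Add(Rational(-5, 2), Mul(Rational(-1, 2), q)))
Mul(Add(-4785, Function('Q')(Add(-33, 4), -2)), Add(Function('o')(-33), -2749)) = Mul(Add(-4785, 22), Add(Add(Rational(-5, 2), Mul(Rational(-1, 2), -33)), -2749)) = Mul(-4763, Add(Add(Rational(-5, 2), Rational(33, 2)), -2749)) = Mul(-4763, Add(14, -2749)) = Mul(-4763, -2735) = 13026805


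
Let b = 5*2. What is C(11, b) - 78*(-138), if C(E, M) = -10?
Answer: 10754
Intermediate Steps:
b = 10
C(11, b) - 78*(-138) = -10 - 78*(-138) = -10 + 10764 = 10754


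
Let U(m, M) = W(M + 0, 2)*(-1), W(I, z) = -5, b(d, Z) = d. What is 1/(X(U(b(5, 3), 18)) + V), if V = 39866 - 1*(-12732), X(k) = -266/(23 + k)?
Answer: 2/105177 ≈ 1.9016e-5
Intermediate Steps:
U(m, M) = 5 (U(m, M) = -5*(-1) = 5)
V = 52598 (V = 39866 + 12732 = 52598)
1/(X(U(b(5, 3), 18)) + V) = 1/(-266/(23 + 5) + 52598) = 1/(-266/28 + 52598) = 1/(-266*1/28 + 52598) = 1/(-19/2 + 52598) = 1/(105177/2) = 2/105177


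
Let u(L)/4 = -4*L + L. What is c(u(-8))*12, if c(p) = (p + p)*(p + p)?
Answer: 442368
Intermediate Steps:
u(L) = -12*L (u(L) = 4*(-4*L + L) = 4*(-3*L) = -12*L)
c(p) = 4*p² (c(p) = (2*p)*(2*p) = 4*p²)
c(u(-8))*12 = (4*(-12*(-8))²)*12 = (4*96²)*12 = (4*9216)*12 = 36864*12 = 442368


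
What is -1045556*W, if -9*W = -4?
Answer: -4182224/9 ≈ -4.6469e+5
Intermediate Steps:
W = 4/9 (W = -⅑*(-4) = 4/9 ≈ 0.44444)
-1045556*W = -4182224/9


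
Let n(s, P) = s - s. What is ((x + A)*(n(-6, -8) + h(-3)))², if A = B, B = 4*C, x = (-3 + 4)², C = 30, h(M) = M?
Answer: 131769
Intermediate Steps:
n(s, P) = 0
x = 1 (x = 1² = 1)
B = 120 (B = 4*30 = 120)
A = 120
((x + A)*(n(-6, -8) + h(-3)))² = ((1 + 120)*(0 - 3))² = (121*(-3))² = (-363)² = 131769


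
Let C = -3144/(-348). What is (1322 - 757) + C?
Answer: 16647/29 ≈ 574.03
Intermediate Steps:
C = 262/29 (C = -3144*(-1/348) = 262/29 ≈ 9.0345)
(1322 - 757) + C = (1322 - 757) + 262/29 = 565 + 262/29 = 16647/29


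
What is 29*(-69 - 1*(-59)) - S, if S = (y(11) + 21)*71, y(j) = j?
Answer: -2562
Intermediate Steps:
S = 2272 (S = (11 + 21)*71 = 32*71 = 2272)
29*(-69 - 1*(-59)) - S = 29*(-69 - 1*(-59)) - 1*2272 = 29*(-69 + 59) - 2272 = 29*(-10) - 2272 = -290 - 2272 = -2562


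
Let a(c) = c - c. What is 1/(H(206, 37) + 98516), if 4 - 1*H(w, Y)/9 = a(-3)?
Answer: 1/98552 ≈ 1.0147e-5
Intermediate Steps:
a(c) = 0
H(w, Y) = 36 (H(w, Y) = 36 - 9*0 = 36 + 0 = 36)
1/(H(206, 37) + 98516) = 1/(36 + 98516) = 1/98552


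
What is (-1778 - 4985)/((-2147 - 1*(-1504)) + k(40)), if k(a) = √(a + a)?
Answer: 4348609/413369 + 27052*√5/413369 ≈ 10.666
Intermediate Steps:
k(a) = √2*√a (k(a) = √(2*a) = √2*√a)
(-1778 - 4985)/((-2147 - 1*(-1504)) + k(40)) = (-1778 - 4985)/((-2147 - 1*(-1504)) + √2*√40) = -6763/((-2147 + 1504) + √2*(2*√10)) = -6763/(-643 + 4*√5)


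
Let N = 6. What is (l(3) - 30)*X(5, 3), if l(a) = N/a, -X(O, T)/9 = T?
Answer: 756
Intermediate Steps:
X(O, T) = -9*T
l(a) = 6/a
(l(3) - 30)*X(5, 3) = (6/3 - 30)*(-9*3) = (6*(⅓) - 30)*(-27) = (2 - 30)*(-27) = -28*(-27) = 756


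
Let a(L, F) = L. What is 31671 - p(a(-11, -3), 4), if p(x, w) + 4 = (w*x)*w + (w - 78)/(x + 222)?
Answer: 6720635/211 ≈ 31851.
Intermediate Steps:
p(x, w) = -4 + x*w**2 + (-78 + w)/(222 + x) (p(x, w) = -4 + ((w*x)*w + (w - 78)/(x + 222)) = -4 + (x*w**2 + (-78 + w)/(222 + x)) = -4 + x*w**2 + (-78 + w)/(222 + x))
31671 - p(a(-11, -3), 4) = 31671 - (-966 + 4 - 4*(-11) + 4**2*(-11)**2 + 222*(-11)*4**2)/(222 - 11) = 31671 - (-966 + 4 + 44 + 16*121 + 222*(-11)*16)/211 = 31671 - (-966 + 4 + 44 + 1936 - 39072)/211 = 31671 - (-38054)/211 = 31671 - 1*(-38054/211) = 31671 + 38054/211 = 6720635/211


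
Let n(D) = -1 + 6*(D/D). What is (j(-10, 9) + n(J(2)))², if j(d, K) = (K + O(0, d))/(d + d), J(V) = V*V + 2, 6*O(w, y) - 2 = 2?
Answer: 73441/3600 ≈ 20.400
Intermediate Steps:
O(w, y) = ⅔ (O(w, y) = ⅓ + (⅙)*2 = ⅓ + ⅓ = ⅔)
J(V) = 2 + V² (J(V) = V² + 2 = 2 + V²)
j(d, K) = (⅔ + K)/(2*d) (j(d, K) = (K + ⅔)/(d + d) = (⅔ + K)/((2*d)) = (⅔ + K)*(1/(2*d)) = (⅔ + K)/(2*d))
n(D) = 5 (n(D) = -1 + 6*1 = -1 + 6 = 5)
(j(-10, 9) + n(J(2)))² = ((⅙)*(2 + 3*9)/(-10) + 5)² = ((⅙)*(-⅒)*(2 + 27) + 5)² = ((⅙)*(-⅒)*29 + 5)² = (-29/60 + 5)² = (271/60)² = 73441/3600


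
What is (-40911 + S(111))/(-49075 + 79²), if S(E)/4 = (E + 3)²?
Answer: -3691/14278 ≈ -0.25851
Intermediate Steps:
S(E) = 4*(3 + E)² (S(E) = 4*(E + 3)² = 4*(3 + E)²)
(-40911 + S(111))/(-49075 + 79²) = (-40911 + 4*(3 + 111)²)/(-49075 + 79²) = (-40911 + 4*114²)/(-49075 + 6241) = (-40911 + 4*12996)/(-42834) = (-40911 + 51984)*(-1/42834) = 11073*(-1/42834) = -3691/14278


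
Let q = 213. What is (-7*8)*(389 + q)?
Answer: -33712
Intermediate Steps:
(-7*8)*(389 + q) = (-7*8)*(389 + 213) = -56*602 = -33712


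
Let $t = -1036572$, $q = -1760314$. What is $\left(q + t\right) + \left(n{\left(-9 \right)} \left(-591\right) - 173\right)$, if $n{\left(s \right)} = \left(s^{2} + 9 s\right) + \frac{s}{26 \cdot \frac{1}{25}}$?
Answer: $- \frac{72590559}{26} \approx -2.7919 \cdot 10^{6}$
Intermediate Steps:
$n{\left(s \right)} = s^{2} + \frac{259 s}{26}$ ($n{\left(s \right)} = \left(s^{2} + 9 s\right) + \frac{s}{26 \cdot \frac{1}{25}} = \left(s^{2} + 9 s\right) + \frac{s}{\frac{26}{25}} = \left(s^{2} + 9 s\right) + s \frac{25}{26} = \left(s^{2} + 9 s\right) + \frac{25 s}{26} = s^{2} + \frac{259 s}{26}$)
$\left(q + t\right) + \left(n{\left(-9 \right)} \left(-591\right) - 173\right) = \left(-1760314 - 1036572\right) - \left(173 - \frac{1}{26} \left(-9\right) \left(259 + 26 \left(-9\right)\right) \left(-591\right)\right) = -2796886 - \left(173 - \frac{1}{26} \left(-9\right) \left(259 - 234\right) \left(-591\right)\right) = -2796886 - \left(173 - \frac{1}{26} \left(-9\right) 25 \left(-591\right)\right) = -2796886 - - \frac{128477}{26} = -2796886 + \left(\frac{132975}{26} - 173\right) = -2796886 + \frac{128477}{26} = - \frac{72590559}{26}$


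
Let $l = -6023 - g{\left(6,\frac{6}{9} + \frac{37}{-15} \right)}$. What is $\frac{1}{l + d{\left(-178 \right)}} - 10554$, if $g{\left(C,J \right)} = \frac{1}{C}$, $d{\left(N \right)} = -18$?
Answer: $- \frac{382550844}{36247} \approx -10554.0$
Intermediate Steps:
$l = - \frac{36139}{6}$ ($l = -6023 - \frac{1}{6} = - \frac{36139}{6} \approx -6023.2$)
$\frac{1}{l + d{\left(-178 \right)}} - 10554 = \frac{1}{- \frac{36139}{6} - 18} - 10554 = \frac{1}{- \frac{36247}{6}} - 10554 = - \frac{6}{36247} - 10554 = - \frac{382550844}{36247}$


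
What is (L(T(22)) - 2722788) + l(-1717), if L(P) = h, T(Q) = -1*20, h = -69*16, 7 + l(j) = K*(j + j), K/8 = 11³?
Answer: -39289131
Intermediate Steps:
K = 10648 (K = 8*11³ = 8*1331 = 10648)
l(j) = -7 + 21296*j (l(j) = -7 + 10648*(j + j) = -7 + 10648*(2*j) = -7 + 21296*j)
h = -1104
T(Q) = -20
L(P) = -1104
(L(T(22)) - 2722788) + l(-1717) = (-1104 - 2722788) + (-7 + 21296*(-1717)) = -2723892 + (-7 - 36565232) = -2723892 - 36565239 = -39289131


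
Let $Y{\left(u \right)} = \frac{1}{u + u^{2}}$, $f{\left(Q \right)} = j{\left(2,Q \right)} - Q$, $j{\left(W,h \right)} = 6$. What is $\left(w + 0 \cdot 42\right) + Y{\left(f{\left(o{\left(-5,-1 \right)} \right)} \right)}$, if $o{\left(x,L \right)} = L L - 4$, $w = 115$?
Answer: $\frac{10351}{90} \approx 115.01$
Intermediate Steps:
$o{\left(x,L \right)} = -4 + L^{2}$ ($o{\left(x,L \right)} = L^{2} - 4 = -4 + L^{2}$)
$f{\left(Q \right)} = 6 - Q$
$\left(w + 0 \cdot 42\right) + Y{\left(f{\left(o{\left(-5,-1 \right)} \right)} \right)} = \left(115 + 0 \cdot 42\right) + \frac{1}{\left(6 - \left(-4 + \left(-1\right)^{2}\right)\right) \left(1 + \left(6 - \left(-4 + \left(-1\right)^{2}\right)\right)\right)} = \left(115 + 0\right) + \frac{1}{\left(6 - \left(-4 + 1\right)\right) \left(1 + \left(6 - \left(-4 + 1\right)\right)\right)} = 115 + \frac{1}{\left(6 - -3\right) \left(1 + \left(6 - -3\right)\right)} = 115 + \frac{1}{\left(6 + 3\right) \left(1 + \left(6 + 3\right)\right)} = 115 + \frac{1}{9 \left(1 + 9\right)} = 115 + \frac{1}{9 \cdot 10} = 115 + \frac{1}{9} \cdot \frac{1}{10} = 115 + \frac{1}{90} = \frac{10351}{90}$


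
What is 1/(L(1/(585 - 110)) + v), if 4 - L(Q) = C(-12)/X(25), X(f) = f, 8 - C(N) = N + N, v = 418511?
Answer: 25/10462843 ≈ 2.3894e-6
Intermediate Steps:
C(N) = 8 - 2*N (C(N) = 8 - (N + N) = 8 - 2*N)
L(Q) = 68/25 (L(Q) = 4 - (8 - 2*(-12))/25 = 4 - (8 + 24)/25 = 4 - 32/25 = 68/25)
1/(L(1/(585 - 110)) + v) = 1/(68/25 + 418511) = 1/(10462843/25) = 25/10462843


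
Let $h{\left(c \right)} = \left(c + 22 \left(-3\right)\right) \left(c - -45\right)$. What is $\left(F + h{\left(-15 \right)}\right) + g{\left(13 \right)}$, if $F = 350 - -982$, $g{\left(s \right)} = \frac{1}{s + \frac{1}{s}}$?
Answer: $- \frac{186647}{170} \approx -1097.9$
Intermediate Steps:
$h{\left(c \right)} = \left(-66 + c\right) \left(45 + c\right)$ ($h{\left(c \right)} = \left(c - 66\right) \left(c + 45\right) = \left(-66 + c\right) \left(45 + c\right)$)
$F = 1332$ ($F = 350 + 982 = 1332$)
$\left(F + h{\left(-15 \right)}\right) + g{\left(13 \right)} = \left(1332 - \left(2655 - 225\right)\right) + \frac{13}{1 + 13^{2}} = \left(1332 + \left(-2970 + 225 + 315\right)\right) + \frac{13}{1 + 169} = \left(1332 - 2430\right) + \frac{13}{170} = -1098 + 13 \cdot \frac{1}{170} = -1098 + \frac{13}{170} = - \frac{186647}{170}$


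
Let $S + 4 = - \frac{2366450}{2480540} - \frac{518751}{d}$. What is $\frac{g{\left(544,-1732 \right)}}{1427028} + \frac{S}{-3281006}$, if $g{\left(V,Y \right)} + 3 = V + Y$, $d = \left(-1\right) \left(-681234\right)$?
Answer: $- \frac{9152114097627631001}{10988782375694089708484} \approx -0.00083286$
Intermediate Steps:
$d = 681234$
$g{\left(V,Y \right)} = -3 + V + Y$ ($g{\left(V,Y \right)} = -3 + \left(V + Y\right) = -3 + V + Y$)
$S = - \frac{80485012919}{14081901553}$ ($S = -4 - \left(\frac{172917}{227078} + \frac{236645}{248054}\right) = -4 - \frac{24157406707}{14081901553} = - \frac{80485012919}{14081901553} \approx -5.7155$)
$\frac{g{\left(544,-1732 \right)}}{1427028} + \frac{S}{-3281006} = \frac{-3 + 544 - 1732}{1427028} - \frac{80485012919}{14081901553 \left(-3281006\right)} = \left(-1191\right) \frac{1}{1427028} - - \frac{80485012919}{46202803486802318} = - \frac{397}{475676} + \frac{80485012919}{46202803486802318} = - \frac{9152114097627631001}{10988782375694089708484}$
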